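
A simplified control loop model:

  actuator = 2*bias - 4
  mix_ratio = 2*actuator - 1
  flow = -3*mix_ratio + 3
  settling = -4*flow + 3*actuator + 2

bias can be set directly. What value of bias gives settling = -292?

bias = -3

Substituting into the mix_ratio equation gives mix_ratio = 4*bias - 9.
So flow = -12*bias + 30.
This gives settling = 54*bias - 130.
Solve 54*bias - 130 = -292: bias = (-292 + 130) / 54 = -3.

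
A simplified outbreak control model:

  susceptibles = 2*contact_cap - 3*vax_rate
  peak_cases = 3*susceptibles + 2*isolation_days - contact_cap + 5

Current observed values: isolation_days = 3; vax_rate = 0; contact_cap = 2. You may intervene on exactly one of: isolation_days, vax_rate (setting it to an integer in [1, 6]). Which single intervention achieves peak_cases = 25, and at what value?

set isolation_days = 5

Intervening on isolation_days: with other inputs at their observed values, peak_cases = 2*isolation_days + 15. Solving for 25 gives isolation_days = 5, within [1, 6].
Intervening on vax_rate: peak_cases = -9*vax_rate + 21. Reaching 25 requires vax_rate = -4/9, not an integer.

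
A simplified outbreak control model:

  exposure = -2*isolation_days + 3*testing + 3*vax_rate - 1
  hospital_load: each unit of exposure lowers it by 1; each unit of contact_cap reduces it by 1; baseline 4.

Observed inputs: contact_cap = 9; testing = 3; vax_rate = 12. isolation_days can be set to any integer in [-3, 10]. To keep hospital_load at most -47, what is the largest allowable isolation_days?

isolation_days = 1

Substituting into the exposure equation gives exposure = -2*isolation_days + 44.
So hospital_load = 2*isolation_days - 49.
Require 2*isolation_days - 49 ≤ -47, so isolation_days ≤ 1.
The largest integer in [-3, 10] satisfying this is 1.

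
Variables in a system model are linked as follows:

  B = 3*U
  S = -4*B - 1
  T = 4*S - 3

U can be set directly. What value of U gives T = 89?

U = -2

Substituting into the S equation gives S = -12*U - 1.
Substituting into the T equation gives T = -48*U - 7.
Solve -48*U - 7 = 89: U = (89 + 7) / -48 = -2.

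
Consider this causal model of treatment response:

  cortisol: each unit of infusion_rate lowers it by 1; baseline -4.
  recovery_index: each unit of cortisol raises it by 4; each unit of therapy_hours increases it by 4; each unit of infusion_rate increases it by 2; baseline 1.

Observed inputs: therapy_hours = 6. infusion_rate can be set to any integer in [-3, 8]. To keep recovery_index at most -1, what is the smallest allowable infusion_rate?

infusion_rate = 5

Substituting into the recovery_index equation gives recovery_index = -2*infusion_rate + 9.
Require -2*infusion_rate + 9 ≤ -1, so infusion_rate ≥ 5.
The smallest integer in [-3, 8] satisfying this is 5.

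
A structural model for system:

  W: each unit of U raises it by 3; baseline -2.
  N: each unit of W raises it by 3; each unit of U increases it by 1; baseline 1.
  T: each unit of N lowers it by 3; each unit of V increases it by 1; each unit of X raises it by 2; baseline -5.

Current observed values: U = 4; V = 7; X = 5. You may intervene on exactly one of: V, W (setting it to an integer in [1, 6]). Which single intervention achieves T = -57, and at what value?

set W = 6

Intervening on V: T = V - 100. Reaching -57 requires V = 43, outside [1, 6].
Intervening on W: with other inputs at their observed values, T = -9*W - 3. Solving for -57 gives W = 6, within [1, 6].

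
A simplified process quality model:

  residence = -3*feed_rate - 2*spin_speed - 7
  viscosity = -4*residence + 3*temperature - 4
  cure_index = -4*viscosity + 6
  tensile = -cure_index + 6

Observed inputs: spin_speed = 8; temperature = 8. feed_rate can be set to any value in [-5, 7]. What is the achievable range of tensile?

208 to 784

Substituting into the residence equation gives residence = -3*feed_rate - 23.
Substituting into the viscosity equation gives viscosity = 12*feed_rate + 112.
Substituting into the cure_index equation gives cure_index = -48*feed_rate - 442.
Substituting into the tensile equation gives tensile = 48*feed_rate + 448.
Linear in feed_rate, so extremes are at the endpoints: feed_rate = -5 gives tensile = 208; feed_rate = 7 gives tensile = 784.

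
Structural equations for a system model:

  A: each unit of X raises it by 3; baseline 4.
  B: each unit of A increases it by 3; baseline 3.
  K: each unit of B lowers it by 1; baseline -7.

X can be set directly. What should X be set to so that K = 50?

X = -8

Substituting into the B equation gives B = 9*X + 15.
This gives K = -9*X - 22.
Solve -9*X - 22 = 50: X = (50 + 22) / -9 = -8.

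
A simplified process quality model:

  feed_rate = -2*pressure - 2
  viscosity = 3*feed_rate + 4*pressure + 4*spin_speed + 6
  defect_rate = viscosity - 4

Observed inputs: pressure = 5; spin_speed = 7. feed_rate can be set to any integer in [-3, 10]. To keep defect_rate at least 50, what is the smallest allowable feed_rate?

Intervening on feed_rate fixes its value directly, overriding its dependence on pressure.
Substituting into the viscosity equation gives viscosity = 3*feed_rate + 54.
Substituting into the defect_rate equation gives defect_rate = 3*feed_rate + 50.
Require 3*feed_rate + 50 ≥ 50, so feed_rate ≥ 0.
The smallest integer in [-3, 10] satisfying this is 0.

feed_rate = 0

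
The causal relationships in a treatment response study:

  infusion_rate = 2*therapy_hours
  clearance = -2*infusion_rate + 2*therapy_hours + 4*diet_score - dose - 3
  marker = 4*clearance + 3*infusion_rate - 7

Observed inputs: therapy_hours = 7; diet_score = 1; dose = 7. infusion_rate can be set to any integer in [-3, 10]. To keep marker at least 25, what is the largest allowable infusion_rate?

infusion_rate = 0

Intervening on infusion_rate fixes its value directly, overriding its dependence on therapy_hours.
Substituting into the clearance equation gives clearance = -2*infusion_rate + 8.
So marker = -5*infusion_rate + 25.
Require -5*infusion_rate + 25 ≥ 25, so infusion_rate ≤ 0.
The largest integer in [-3, 10] satisfying this is 0.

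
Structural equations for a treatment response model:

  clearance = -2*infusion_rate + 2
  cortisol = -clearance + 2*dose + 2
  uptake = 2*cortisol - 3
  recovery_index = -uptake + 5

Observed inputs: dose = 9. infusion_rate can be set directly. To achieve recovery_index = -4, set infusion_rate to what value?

Substituting into the cortisol equation gives cortisol = 2*infusion_rate + 18.
Substituting into the uptake equation gives uptake = 4*infusion_rate + 33.
This gives recovery_index = -4*infusion_rate - 28.
Solve -4*infusion_rate - 28 = -4: infusion_rate = (-4 + 28) / -4 = -6.

infusion_rate = -6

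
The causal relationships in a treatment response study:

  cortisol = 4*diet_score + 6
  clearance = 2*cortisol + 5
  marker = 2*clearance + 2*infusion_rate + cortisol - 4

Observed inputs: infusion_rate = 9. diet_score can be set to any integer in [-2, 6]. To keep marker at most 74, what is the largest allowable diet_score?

Substituting into the clearance equation gives clearance = 8*diet_score + 17.
marker becomes 20*diet_score + 54.
Require 20*diet_score + 54 ≤ 74, so diet_score ≤ 1.
The largest integer in [-2, 6] satisfying this is 1.

diet_score = 1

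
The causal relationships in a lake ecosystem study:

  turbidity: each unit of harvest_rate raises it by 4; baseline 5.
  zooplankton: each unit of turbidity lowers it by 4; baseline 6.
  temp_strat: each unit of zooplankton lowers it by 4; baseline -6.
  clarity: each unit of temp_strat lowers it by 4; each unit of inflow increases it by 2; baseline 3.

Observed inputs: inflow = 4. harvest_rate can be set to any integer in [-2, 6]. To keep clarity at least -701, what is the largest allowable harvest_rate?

harvest_rate = 2

Substituting into the zooplankton equation gives zooplankton = -16*harvest_rate - 14.
Substituting into the temp_strat equation gives temp_strat = 64*harvest_rate + 50.
Substituting into the clarity equation gives clarity = -256*harvest_rate - 189.
Require -256*harvest_rate - 189 ≥ -701, so harvest_rate ≤ 2.
The largest integer in [-2, 6] satisfying this is 2.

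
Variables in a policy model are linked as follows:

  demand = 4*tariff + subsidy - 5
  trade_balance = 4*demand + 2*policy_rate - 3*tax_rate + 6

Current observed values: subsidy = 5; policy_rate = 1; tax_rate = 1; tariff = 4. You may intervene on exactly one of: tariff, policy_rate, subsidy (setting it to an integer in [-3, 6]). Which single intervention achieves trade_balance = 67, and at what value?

set policy_rate = 0

Intervening on tariff: trade_balance = 16*tariff + 5. Reaching 67 requires tariff = 31/8, not an integer.
Intervening on policy_rate: with other inputs at their observed values, trade_balance = 2*policy_rate + 67. Solving for 67 gives policy_rate = 0, within [-3, 6].
Intervening on subsidy: trade_balance = 4*subsidy + 49. Reaching 67 requires subsidy = 9/2, not an integer.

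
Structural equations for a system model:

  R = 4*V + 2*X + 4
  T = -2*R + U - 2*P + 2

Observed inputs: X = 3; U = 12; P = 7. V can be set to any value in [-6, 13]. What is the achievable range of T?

-124 to 28

Substituting into the R equation gives R = 4*V + 10.
Substituting into the T equation gives T = -8*V - 20.
Linear in V, so extremes are at the endpoints: V = -6 gives T = 28; V = 13 gives T = -124.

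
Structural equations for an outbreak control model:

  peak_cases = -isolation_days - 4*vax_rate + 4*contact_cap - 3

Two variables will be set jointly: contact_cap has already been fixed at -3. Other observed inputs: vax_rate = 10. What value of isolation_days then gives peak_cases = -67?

With contact_cap held at -3:
Substituting into the peak_cases equation gives peak_cases = -isolation_days - 55.
Solve -isolation_days - 55 = -67: isolation_days = (-67 + 55) / -1 = 12.

isolation_days = 12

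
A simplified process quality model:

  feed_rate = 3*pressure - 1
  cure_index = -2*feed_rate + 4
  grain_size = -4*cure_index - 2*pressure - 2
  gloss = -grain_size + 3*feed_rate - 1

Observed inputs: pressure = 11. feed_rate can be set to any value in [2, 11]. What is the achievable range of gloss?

-16 to 29

Intervening on feed_rate fixes its value directly, overriding its dependence on pressure.
Substituting into the grain_size equation gives grain_size = 8*feed_rate - 40.
Substituting into the gloss equation gives gloss = -5*feed_rate + 39.
Linear in feed_rate, so extremes are at the endpoints: feed_rate = 2 gives gloss = 29; feed_rate = 11 gives gloss = -16.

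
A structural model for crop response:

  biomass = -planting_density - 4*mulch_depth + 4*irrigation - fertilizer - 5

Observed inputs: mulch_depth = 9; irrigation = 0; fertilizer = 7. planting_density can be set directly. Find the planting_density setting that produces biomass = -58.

Substituting into the biomass equation gives biomass = -planting_density - 48.
Solve -planting_density - 48 = -58: planting_density = (-58 + 48) / -1 = 10.

planting_density = 10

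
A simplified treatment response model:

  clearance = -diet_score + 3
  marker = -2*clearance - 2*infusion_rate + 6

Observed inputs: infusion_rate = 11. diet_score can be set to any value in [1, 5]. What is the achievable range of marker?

-20 to -12

Substituting into the marker equation gives marker = 2*diet_score - 22.
Linear in diet_score, so extremes are at the endpoints: diet_score = 1 gives marker = -20; diet_score = 5 gives marker = -12.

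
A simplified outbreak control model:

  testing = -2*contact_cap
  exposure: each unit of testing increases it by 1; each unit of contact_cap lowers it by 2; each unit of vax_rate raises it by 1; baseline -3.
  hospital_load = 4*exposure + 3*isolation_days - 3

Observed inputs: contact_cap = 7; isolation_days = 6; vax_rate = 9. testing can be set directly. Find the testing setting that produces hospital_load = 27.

testing = 11

Intervening on testing fixes its value directly, overriding its dependence on contact_cap.
Substituting into the exposure equation gives exposure = testing - 8.
This gives hospital_load = 4*testing - 17.
Solve 4*testing - 17 = 27: testing = (27 + 17) / 4 = 11.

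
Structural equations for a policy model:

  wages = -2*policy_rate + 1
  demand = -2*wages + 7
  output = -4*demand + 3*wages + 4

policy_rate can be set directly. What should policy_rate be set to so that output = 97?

Substituting into the demand equation gives demand = 4*policy_rate + 5.
Substituting into the output equation gives output = -22*policy_rate - 13.
Solve -22*policy_rate - 13 = 97: policy_rate = (97 + 13) / -22 = -5.

policy_rate = -5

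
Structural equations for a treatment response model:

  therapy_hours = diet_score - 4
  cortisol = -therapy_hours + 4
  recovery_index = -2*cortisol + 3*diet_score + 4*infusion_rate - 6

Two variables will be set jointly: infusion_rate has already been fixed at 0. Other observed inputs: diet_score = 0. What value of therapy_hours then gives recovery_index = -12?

With infusion_rate held at 0:
Intervening on therapy_hours fixes its value directly, overriding its dependence on diet_score.
Substituting into the recovery_index equation gives recovery_index = 2*therapy_hours - 14.
Solve 2*therapy_hours - 14 = -12: therapy_hours = (-12 + 14) / 2 = 1.

therapy_hours = 1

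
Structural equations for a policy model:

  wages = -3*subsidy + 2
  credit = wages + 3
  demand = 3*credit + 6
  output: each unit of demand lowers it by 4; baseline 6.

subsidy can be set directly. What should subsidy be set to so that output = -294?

subsidy = -6

Substituting into the credit equation gives credit = -3*subsidy + 5.
So demand = -9*subsidy + 21.
output becomes 36*subsidy - 78.
Solve 36*subsidy - 78 = -294: subsidy = (-294 + 78) / 36 = -6.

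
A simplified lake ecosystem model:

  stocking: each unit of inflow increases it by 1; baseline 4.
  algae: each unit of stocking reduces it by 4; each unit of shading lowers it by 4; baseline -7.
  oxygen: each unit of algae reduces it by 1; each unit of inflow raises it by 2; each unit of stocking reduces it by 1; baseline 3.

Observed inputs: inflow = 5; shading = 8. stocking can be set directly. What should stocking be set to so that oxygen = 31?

Intervening on stocking fixes its value directly, overriding its dependence on inflow.
Substituting into the algae equation gives algae = -4*stocking - 39.
oxygen becomes 3*stocking + 52.
Solve 3*stocking + 52 = 31: stocking = (31 - 52) / 3 = -7.

stocking = -7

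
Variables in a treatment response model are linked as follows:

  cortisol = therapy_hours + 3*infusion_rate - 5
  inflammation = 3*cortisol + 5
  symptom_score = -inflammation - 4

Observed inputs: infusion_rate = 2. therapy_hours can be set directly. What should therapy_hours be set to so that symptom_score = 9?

Substituting into the cortisol equation gives cortisol = therapy_hours + 1.
Substituting into the inflammation equation gives inflammation = 3*therapy_hours + 8.
Substituting into the symptom_score equation gives symptom_score = -3*therapy_hours - 12.
Solve -3*therapy_hours - 12 = 9: therapy_hours = (9 + 12) / -3 = -7.

therapy_hours = -7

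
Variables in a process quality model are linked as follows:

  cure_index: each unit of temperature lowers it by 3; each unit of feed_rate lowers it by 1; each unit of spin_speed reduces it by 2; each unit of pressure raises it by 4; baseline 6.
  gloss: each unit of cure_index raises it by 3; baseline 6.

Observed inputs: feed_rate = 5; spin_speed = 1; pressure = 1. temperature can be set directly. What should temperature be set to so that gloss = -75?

Substituting into the cure_index equation gives cure_index = -3*temperature + 3.
Substituting into the gloss equation gives gloss = -9*temperature + 15.
Solve -9*temperature + 15 = -75: temperature = (-75 - 15) / -9 = 10.

temperature = 10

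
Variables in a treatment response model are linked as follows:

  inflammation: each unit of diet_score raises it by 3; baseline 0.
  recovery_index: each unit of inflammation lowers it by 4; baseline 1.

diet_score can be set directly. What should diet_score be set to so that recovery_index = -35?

Substituting into the recovery_index equation gives recovery_index = -12*diet_score + 1.
Solve -12*diet_score + 1 = -35: diet_score = (-35 - 1) / -12 = 3.

diet_score = 3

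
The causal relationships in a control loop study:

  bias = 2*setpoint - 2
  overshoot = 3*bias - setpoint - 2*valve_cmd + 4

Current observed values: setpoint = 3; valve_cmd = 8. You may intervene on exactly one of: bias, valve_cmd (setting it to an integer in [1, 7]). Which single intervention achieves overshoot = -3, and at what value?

Intervening on bias: with other inputs at their observed values, overshoot = 3*bias - 15. Solving for -3 gives bias = 4, within [1, 7].
Intervening on valve_cmd: overshoot = -2*valve_cmd + 13. Reaching -3 requires valve_cmd = 8, outside [1, 7].

set bias = 4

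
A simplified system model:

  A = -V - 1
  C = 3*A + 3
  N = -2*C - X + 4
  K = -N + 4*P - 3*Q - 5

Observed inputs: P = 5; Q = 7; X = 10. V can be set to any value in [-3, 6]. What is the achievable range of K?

-36 to 18

Substituting into the C equation gives C = -3*V.
Substituting into the N equation gives N = 6*V - 6.
Substituting into the K equation gives K = -6*V.
Linear in V, so extremes are at the endpoints: V = -3 gives K = 18; V = 6 gives K = -36.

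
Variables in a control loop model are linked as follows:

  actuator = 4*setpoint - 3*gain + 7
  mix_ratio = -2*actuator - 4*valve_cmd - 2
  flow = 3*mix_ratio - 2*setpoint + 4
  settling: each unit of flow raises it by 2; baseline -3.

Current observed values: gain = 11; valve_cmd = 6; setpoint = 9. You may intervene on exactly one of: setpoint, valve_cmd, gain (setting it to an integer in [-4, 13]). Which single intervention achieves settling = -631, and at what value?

Intervening on setpoint: settling = -52*setpoint + 161. Reaching -631 requires setpoint = 198/13, not an integer.
Intervening on valve_cmd: settling = -24*valve_cmd - 163. Reaching -631 requires valve_cmd = 39/2, not an integer.
Intervening on gain: with other inputs at their observed values, settling = 36*gain - 703. Solving for -631 gives gain = 2, within [-4, 13].

set gain = 2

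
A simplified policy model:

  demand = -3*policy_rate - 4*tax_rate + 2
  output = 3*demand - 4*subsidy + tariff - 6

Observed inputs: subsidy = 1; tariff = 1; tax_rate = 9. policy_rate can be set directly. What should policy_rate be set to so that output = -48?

Substituting into the demand equation gives demand = -3*policy_rate - 34.
output becomes -9*policy_rate - 111.
Solve -9*policy_rate - 111 = -48: policy_rate = (-48 + 111) / -9 = -7.

policy_rate = -7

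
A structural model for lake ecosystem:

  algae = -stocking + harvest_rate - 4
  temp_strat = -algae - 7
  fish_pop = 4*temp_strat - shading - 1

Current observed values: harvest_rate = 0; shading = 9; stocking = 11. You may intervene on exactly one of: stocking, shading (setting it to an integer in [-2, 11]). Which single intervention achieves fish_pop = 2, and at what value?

set stocking = 6

Intervening on stocking: with other inputs at their observed values, fish_pop = 4*stocking - 22. Solving for 2 gives stocking = 6, within [-2, 11].
Intervening on shading: fish_pop = -shading + 31. Reaching 2 requires shading = 29, outside [-2, 11].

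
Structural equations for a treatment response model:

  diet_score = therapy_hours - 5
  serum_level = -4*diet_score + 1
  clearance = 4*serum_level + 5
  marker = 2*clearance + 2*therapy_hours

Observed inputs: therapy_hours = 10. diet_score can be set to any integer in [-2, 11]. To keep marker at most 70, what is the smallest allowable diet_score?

Intervening on diet_score fixes its value directly, overriding its dependence on therapy_hours.
Substituting into the clearance equation gives clearance = -16*diet_score + 9.
Substituting into the marker equation gives marker = -32*diet_score + 38.
Require -32*diet_score + 38 ≤ 70, so diet_score ≥ -1.
The smallest integer in [-2, 11] satisfying this is -1.

diet_score = -1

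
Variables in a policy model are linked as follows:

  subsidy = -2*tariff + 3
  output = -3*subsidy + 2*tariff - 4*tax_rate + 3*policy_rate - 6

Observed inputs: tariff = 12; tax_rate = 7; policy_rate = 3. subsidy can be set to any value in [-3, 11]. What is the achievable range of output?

Intervening on subsidy fixes its value directly, overriding its dependence on tariff.
Substituting into the output equation gives output = -3*subsidy - 1.
Linear in subsidy, so extremes are at the endpoints: subsidy = -3 gives output = 8; subsidy = 11 gives output = -34.

-34 to 8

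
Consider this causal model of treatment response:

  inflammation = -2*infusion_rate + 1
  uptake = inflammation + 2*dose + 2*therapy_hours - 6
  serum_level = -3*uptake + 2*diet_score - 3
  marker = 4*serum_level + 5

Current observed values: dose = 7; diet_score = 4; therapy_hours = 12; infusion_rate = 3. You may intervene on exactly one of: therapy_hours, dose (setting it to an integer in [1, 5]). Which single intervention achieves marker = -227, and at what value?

set dose = 4

Intervening on therapy_hours: marker = -24*therapy_hours - 11. Reaching -227 requires therapy_hours = 9, outside [1, 5].
Intervening on dose: with other inputs at their observed values, marker = -24*dose - 131. Solving for -227 gives dose = 4, within [1, 5].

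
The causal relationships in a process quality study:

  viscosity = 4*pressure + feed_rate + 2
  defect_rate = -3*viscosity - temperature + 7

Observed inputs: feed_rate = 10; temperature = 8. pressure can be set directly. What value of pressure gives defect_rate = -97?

Substituting into the viscosity equation gives viscosity = 4*pressure + 12.
Substituting into the defect_rate equation gives defect_rate = -12*pressure - 37.
Solve -12*pressure - 37 = -97: pressure = (-97 + 37) / -12 = 5.

pressure = 5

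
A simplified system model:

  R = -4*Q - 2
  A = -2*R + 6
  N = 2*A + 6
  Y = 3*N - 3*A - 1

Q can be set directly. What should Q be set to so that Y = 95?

Substituting into the A equation gives A = 8*Q + 10.
Substituting into the N equation gives N = 16*Q + 26.
So Y = 24*Q + 47.
Solve 24*Q + 47 = 95: Q = (95 - 47) / 24 = 2.

Q = 2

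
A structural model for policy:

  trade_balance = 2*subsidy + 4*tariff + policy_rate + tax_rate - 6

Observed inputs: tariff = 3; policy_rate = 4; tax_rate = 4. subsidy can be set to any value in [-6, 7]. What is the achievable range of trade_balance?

Substituting into the trade_balance equation gives trade_balance = 2*subsidy + 14.
Linear in subsidy, so extremes are at the endpoints: subsidy = -6 gives trade_balance = 2; subsidy = 7 gives trade_balance = 28.

2 to 28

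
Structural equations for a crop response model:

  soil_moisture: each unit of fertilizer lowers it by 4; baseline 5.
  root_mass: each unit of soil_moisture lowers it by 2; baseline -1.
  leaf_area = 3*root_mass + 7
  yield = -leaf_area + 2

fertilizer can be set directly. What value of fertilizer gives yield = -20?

fertilizer = 2

Substituting into the root_mass equation gives root_mass = 8*fertilizer - 11.
Substituting into the leaf_area equation gives leaf_area = 24*fertilizer - 26.
Substituting into the yield equation gives yield = -24*fertilizer + 28.
Solve -24*fertilizer + 28 = -20: fertilizer = (-20 - 28) / -24 = 2.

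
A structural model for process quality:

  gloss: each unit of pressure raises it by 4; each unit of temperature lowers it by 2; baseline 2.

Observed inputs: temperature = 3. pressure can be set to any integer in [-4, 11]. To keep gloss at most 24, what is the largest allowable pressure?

pressure = 7

Substituting into the gloss equation gives gloss = 4*pressure - 4.
Require 4*pressure - 4 ≤ 24, so pressure ≤ 7.
The largest integer in [-4, 11] satisfying this is 7.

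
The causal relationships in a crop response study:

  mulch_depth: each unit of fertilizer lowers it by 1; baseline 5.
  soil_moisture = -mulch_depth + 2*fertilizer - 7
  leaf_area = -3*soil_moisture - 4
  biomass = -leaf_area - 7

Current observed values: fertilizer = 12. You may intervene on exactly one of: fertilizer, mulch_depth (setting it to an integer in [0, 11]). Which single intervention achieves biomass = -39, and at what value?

Intervening on fertilizer: with other inputs at their observed values, biomass = 9*fertilizer - 39. Solving for -39 gives fertilizer = 0, within [0, 11].
Intervening on mulch_depth: biomass = -3*mulch_depth + 48. Reaching -39 requires mulch_depth = 29, outside [0, 11].

set fertilizer = 0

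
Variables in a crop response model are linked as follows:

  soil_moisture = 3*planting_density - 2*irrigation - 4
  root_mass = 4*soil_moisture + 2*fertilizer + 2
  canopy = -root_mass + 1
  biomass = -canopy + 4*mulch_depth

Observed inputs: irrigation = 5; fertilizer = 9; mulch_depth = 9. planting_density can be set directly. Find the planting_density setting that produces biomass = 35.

Substituting into the soil_moisture equation gives soil_moisture = 3*planting_density - 14.
Substituting into the root_mass equation gives root_mass = 12*planting_density - 36.
canopy becomes -12*planting_density + 37.
biomass becomes 12*planting_density - 1.
Solve 12*planting_density - 1 = 35: planting_density = (35 + 1) / 12 = 3.

planting_density = 3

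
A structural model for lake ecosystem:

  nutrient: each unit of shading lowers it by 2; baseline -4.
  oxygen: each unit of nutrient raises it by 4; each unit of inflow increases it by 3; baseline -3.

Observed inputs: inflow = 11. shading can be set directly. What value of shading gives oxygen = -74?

Substituting into the oxygen equation gives oxygen = -8*shading + 14.
Solve -8*shading + 14 = -74: shading = (-74 - 14) / -8 = 11.

shading = 11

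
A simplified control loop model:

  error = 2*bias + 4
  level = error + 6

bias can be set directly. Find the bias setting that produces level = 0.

bias = -5

Substituting into the level equation gives level = 2*bias + 10.
Solve 2*bias + 10 = 0: bias = (0 - 10) / 2 = -5.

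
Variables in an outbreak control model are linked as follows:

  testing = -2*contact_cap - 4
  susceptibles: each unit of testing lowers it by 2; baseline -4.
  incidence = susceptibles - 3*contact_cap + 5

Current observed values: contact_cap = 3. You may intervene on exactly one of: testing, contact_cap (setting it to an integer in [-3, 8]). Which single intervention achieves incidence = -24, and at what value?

set testing = 8

Intervening on testing: with other inputs at their observed values, incidence = -2*testing - 8. Solving for -24 gives testing = 8, within [-3, 8].
Intervening on contact_cap: incidence = contact_cap + 9. Reaching -24 requires contact_cap = -33, outside [-3, 8].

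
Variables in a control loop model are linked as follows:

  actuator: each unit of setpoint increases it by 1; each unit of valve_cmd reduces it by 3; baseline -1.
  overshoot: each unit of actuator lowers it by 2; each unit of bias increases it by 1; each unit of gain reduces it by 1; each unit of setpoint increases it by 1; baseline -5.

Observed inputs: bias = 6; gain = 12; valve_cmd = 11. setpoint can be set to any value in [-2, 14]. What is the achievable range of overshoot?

43 to 59

Substituting into the actuator equation gives actuator = setpoint - 34.
overshoot becomes -setpoint + 57.
Linear in setpoint, so extremes are at the endpoints: setpoint = -2 gives overshoot = 59; setpoint = 14 gives overshoot = 43.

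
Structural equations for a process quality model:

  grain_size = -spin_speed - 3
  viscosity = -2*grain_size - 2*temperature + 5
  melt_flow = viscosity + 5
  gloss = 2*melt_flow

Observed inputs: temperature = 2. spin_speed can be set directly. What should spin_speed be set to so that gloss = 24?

Substituting into the viscosity equation gives viscosity = 2*spin_speed + 7.
So melt_flow = 2*spin_speed + 12.
Substituting into the gloss equation gives gloss = 4*spin_speed + 24.
Solve 4*spin_speed + 24 = 24: spin_speed = (24 - 24) / 4 = 0.

spin_speed = 0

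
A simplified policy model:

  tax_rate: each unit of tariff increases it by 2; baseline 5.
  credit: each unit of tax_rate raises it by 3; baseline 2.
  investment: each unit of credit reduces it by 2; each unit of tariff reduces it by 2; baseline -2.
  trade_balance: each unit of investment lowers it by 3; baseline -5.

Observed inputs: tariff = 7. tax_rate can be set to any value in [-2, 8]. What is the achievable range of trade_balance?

Intervening on tax_rate fixes its value directly, overriding its dependence on tariff.
Substituting into the investment equation gives investment = -6*tax_rate - 20.
Substituting into the trade_balance equation gives trade_balance = 18*tax_rate + 55.
Linear in tax_rate, so extremes are at the endpoints: tax_rate = -2 gives trade_balance = 19; tax_rate = 8 gives trade_balance = 199.

19 to 199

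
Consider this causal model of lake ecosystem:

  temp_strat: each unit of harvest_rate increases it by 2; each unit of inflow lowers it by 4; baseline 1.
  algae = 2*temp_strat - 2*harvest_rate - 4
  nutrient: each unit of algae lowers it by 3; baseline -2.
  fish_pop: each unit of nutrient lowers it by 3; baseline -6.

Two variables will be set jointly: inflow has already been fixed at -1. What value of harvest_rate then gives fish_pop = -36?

With inflow held at -1:
Substituting into the temp_strat equation gives temp_strat = 2*harvest_rate + 5.
Substituting into the algae equation gives algae = 2*harvest_rate + 6.
Substituting into the nutrient equation gives nutrient = -6*harvest_rate - 20.
Substituting into the fish_pop equation gives fish_pop = 18*harvest_rate + 54.
Solve 18*harvest_rate + 54 = -36: harvest_rate = (-36 - 54) / 18 = -5.

harvest_rate = -5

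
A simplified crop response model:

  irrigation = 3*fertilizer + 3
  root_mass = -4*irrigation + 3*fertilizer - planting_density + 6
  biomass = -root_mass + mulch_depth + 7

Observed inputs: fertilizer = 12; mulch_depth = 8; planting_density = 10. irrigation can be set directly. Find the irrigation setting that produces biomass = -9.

irrigation = 2

Intervening on irrigation fixes its value directly, overriding its dependence on fertilizer.
Substituting into the root_mass equation gives root_mass = -4*irrigation + 32.
Substituting into the biomass equation gives biomass = 4*irrigation - 17.
Solve 4*irrigation - 17 = -9: irrigation = (-9 + 17) / 4 = 2.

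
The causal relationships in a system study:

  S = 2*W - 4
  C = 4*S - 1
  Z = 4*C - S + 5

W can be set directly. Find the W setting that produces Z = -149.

Substituting into the C equation gives C = 8*W - 17.
Z becomes 30*W - 59.
Solve 30*W - 59 = -149: W = (-149 + 59) / 30 = -3.

W = -3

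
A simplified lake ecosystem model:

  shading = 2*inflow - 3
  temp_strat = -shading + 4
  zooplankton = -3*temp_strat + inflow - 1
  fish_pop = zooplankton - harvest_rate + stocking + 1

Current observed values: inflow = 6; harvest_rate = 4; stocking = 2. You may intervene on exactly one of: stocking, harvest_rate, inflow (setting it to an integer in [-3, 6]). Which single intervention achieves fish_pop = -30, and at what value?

set inflow = -1

Intervening on stocking: fish_pop = stocking + 17. Reaching -30 requires stocking = -47, outside [-3, 6].
Intervening on harvest_rate: fish_pop = -harvest_rate + 23. Reaching -30 requires harvest_rate = 53, outside [-3, 6].
Intervening on inflow: with other inputs at their observed values, fish_pop = 7*inflow - 23. Solving for -30 gives inflow = -1, within [-3, 6].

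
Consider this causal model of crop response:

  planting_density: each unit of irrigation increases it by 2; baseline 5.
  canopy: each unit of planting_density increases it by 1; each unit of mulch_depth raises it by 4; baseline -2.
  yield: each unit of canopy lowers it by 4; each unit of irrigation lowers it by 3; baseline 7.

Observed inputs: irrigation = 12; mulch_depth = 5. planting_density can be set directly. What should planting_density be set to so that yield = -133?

planting_density = 8

Intervening on planting_density fixes its value directly, overriding its dependence on irrigation.
Substituting into the canopy equation gives canopy = planting_density + 18.
yield becomes -4*planting_density - 101.
Solve -4*planting_density - 101 = -133: planting_density = (-133 + 101) / -4 = 8.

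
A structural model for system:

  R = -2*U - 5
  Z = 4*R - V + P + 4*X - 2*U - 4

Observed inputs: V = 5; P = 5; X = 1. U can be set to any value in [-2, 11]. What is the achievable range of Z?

Substituting into the Z equation gives Z = -10*U - 20.
Linear in U, so extremes are at the endpoints: U = -2 gives Z = 0; U = 11 gives Z = -130.

-130 to 0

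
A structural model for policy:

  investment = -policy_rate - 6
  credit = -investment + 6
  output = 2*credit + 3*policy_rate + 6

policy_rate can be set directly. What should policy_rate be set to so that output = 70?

Substituting into the credit equation gives credit = policy_rate + 12.
Substituting into the output equation gives output = 5*policy_rate + 30.
Solve 5*policy_rate + 30 = 70: policy_rate = (70 - 30) / 5 = 8.

policy_rate = 8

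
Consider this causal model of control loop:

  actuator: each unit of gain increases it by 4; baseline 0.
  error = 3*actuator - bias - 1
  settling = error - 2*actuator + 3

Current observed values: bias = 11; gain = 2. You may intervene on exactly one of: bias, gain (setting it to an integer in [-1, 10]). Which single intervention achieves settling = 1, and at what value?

set bias = 9

Intervening on bias: with other inputs at their observed values, settling = -bias + 10. Solving for 1 gives bias = 9, within [-1, 10].
Intervening on gain: settling = 4*gain - 9. Reaching 1 requires gain = 5/2, not an integer.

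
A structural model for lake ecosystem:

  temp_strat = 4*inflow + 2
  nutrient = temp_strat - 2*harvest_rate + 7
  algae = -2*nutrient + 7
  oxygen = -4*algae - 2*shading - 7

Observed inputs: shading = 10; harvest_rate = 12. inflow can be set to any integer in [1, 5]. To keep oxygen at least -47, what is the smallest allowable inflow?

inflow = 4

Substituting into the nutrient equation gives nutrient = 4*inflow - 15.
Substituting into the algae equation gives algae = -8*inflow + 37.
This gives oxygen = 32*inflow - 175.
Require 32*inflow - 175 ≥ -47, so inflow ≥ 4.
The smallest integer in [1, 5] satisfying this is 4.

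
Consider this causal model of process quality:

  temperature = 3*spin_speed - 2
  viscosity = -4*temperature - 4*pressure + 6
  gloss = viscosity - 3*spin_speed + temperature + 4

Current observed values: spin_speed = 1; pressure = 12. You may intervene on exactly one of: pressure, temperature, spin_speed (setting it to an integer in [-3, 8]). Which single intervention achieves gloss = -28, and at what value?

Intervening on pressure: with other inputs at their observed values, gloss = -4*pressure + 4. Solving for -28 gives pressure = 8, within [-3, 8].
Intervening on temperature: gloss = -3*temperature - 41. Reaching -28 requires temperature = -13/3, not an integer.
Intervening on spin_speed: gloss = -12*spin_speed - 32. Reaching -28 requires spin_speed = -1/3, not an integer.

set pressure = 8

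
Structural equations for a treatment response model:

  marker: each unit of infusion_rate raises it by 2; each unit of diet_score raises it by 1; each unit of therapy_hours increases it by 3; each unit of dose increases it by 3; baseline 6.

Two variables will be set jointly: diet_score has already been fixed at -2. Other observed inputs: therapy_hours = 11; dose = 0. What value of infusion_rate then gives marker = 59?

infusion_rate = 11

With diet_score held at -2:
Substituting into the marker equation gives marker = 2*infusion_rate + 37.
Solve 2*infusion_rate + 37 = 59: infusion_rate = (59 - 37) / 2 = 11.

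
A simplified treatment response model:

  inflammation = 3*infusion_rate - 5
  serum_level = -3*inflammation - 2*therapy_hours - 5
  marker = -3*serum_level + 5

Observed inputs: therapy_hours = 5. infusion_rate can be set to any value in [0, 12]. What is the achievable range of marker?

5 to 329

Substituting into the serum_level equation gives serum_level = -9*infusion_rate.
Substituting into the marker equation gives marker = 27*infusion_rate + 5.
Linear in infusion_rate, so extremes are at the endpoints: infusion_rate = 0 gives marker = 5; infusion_rate = 12 gives marker = 329.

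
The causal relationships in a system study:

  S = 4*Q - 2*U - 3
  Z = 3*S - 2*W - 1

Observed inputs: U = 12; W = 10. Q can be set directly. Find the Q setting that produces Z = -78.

Substituting into the S equation gives S = 4*Q - 27.
Substituting into the Z equation gives Z = 12*Q - 102.
Solve 12*Q - 102 = -78: Q = (-78 + 102) / 12 = 2.

Q = 2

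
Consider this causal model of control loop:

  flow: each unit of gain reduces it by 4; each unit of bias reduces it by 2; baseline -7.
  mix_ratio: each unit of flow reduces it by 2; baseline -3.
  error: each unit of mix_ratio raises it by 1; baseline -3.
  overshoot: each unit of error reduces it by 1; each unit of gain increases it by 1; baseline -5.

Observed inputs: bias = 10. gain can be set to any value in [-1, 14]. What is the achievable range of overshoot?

-151 to -46

Substituting into the flow equation gives flow = -4*gain - 27.
Substituting into the mix_ratio equation gives mix_ratio = 8*gain + 51.
This gives error = 8*gain + 48.
Substituting into the overshoot equation gives overshoot = -7*gain - 53.
Linear in gain, so extremes are at the endpoints: gain = -1 gives overshoot = -46; gain = 14 gives overshoot = -151.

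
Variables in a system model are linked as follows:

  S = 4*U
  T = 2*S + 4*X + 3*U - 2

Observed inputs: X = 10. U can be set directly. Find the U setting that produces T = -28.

U = -6

Substituting into the T equation gives T = 11*U + 38.
Solve 11*U + 38 = -28: U = (-28 - 38) / 11 = -6.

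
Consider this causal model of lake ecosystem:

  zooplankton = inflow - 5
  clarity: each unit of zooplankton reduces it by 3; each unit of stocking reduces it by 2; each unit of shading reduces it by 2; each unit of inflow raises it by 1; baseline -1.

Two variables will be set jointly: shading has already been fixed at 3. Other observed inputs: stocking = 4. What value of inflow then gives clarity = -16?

With shading held at 3:
Substituting into the clarity equation gives clarity = -2*inflow.
Solve -2*inflow = -16: inflow = -16 / -2 = 8.

inflow = 8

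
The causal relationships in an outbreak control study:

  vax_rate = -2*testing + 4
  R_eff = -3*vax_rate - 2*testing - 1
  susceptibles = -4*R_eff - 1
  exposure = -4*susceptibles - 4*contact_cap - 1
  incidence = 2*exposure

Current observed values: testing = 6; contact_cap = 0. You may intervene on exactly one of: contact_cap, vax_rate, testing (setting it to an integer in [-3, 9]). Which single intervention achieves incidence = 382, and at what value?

set contact_cap = -3

Intervening on contact_cap: with other inputs at their observed values, incidence = -8*contact_cap + 358. Solving for 382 gives contact_cap = -3, within [-3, 9].
Intervening on vax_rate: incidence = -96*vax_rate - 410. Reaching 382 requires vax_rate = -33/4, not an integer.
Intervening on testing: incidence = 128*testing - 410. Reaching 382 requires testing = 99/16, not an integer.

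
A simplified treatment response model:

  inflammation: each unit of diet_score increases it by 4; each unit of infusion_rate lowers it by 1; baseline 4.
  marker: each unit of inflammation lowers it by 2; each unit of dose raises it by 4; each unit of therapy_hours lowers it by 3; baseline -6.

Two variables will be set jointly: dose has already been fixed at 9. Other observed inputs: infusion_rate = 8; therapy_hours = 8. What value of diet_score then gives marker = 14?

With dose held at 9:
Substituting into the inflammation equation gives inflammation = 4*diet_score - 4.
Substituting into the marker equation gives marker = -8*diet_score + 14.
Solve -8*diet_score + 14 = 14: diet_score = (14 - 14) / -8 = 0.

diet_score = 0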